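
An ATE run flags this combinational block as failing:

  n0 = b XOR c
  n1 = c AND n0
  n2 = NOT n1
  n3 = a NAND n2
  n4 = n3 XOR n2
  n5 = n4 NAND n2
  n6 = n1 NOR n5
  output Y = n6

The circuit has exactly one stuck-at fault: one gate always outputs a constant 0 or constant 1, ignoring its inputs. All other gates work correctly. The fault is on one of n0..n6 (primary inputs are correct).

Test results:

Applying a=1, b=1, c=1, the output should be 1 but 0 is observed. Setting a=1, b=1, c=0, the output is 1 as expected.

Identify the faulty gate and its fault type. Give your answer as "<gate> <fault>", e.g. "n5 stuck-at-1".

n0 stuck-at-1

Fault-free values for test 1 (a=1, b=1, c=1): n0=0, n1=0, n2=1, n3=0, n4=1, n5=0, n6=1, giving Y=1. Observed 0.
Test 1: faults giving observed 0 are {n0 stuck-at-1, n1 stuck-at-1, n2 stuck-at-0, n3 stuck-at-1, n4 stuck-at-0, n5 stuck-at-1, n6 stuck-at-0}.
Test 2 (a=1, b=1, c=0): fault-free n0=1, n1=0, n2=1, n3=0, n4=1, n5=0, n6=1 → 1; observed 1. Eliminates n1 stuck-at-1, n2 stuck-at-0, n3 stuck-at-1, n4 stuck-at-0, n5 stuck-at-1, n6 stuck-at-0.
Only n0 stuck-at-1 is consistent with every test.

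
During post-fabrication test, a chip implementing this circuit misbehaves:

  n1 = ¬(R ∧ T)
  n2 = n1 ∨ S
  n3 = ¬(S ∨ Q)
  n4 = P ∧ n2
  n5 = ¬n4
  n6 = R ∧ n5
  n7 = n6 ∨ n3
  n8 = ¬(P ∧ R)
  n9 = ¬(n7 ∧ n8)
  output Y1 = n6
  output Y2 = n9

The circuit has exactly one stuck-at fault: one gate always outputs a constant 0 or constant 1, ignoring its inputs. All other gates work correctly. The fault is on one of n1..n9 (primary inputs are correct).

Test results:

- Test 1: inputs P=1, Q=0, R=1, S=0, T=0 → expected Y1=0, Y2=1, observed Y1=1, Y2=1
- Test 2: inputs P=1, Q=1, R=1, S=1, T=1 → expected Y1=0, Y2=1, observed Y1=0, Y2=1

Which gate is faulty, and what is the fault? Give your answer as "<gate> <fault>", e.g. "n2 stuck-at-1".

n1 stuck-at-0

Fault-free values for test 1 (P=1, Q=0, R=1, S=0, T=0): n1=1, n2=1, n3=1, n4=1, n5=0, n6=0, n7=1, n8=0, n9=1, giving Y1=0, Y2=1. Observed Y1=1, Y2=1.
Test 1: faults giving observed Y1=1, Y2=1 are {n1 stuck-at-0, n2 stuck-at-0, n4 stuck-at-0, n5 stuck-at-1, n6 stuck-at-1}.
Test 2 (P=1, Q=1, R=1, S=1, T=1): fault-free n1=0, n2=1, n3=0, n4=1, n5=0, n6=0, n7=0, n8=0, n9=1 → Y1=0, Y2=1; observed Y1=0, Y2=1. Eliminates n2 stuck-at-0, n4 stuck-at-0, n5 stuck-at-1, n6 stuck-at-1.
Only n1 stuck-at-0 is consistent with every test.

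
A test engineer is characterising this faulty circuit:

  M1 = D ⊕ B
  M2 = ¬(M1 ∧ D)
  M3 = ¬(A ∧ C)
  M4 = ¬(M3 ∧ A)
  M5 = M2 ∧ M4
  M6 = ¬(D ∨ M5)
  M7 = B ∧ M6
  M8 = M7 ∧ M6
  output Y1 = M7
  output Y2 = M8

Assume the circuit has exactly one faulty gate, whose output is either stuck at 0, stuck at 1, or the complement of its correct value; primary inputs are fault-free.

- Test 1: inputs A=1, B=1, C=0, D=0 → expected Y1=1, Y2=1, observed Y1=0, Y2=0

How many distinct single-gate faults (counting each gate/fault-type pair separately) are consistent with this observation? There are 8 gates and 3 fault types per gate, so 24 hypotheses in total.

Fault-free: M1=1, M2=1, M3=1, M4=0, M5=0, M6=1, M7=1, M8=1 → Y1=1, Y2=1. Observed Y1=0, Y2=0.
  M1: none of the 3 fault types match ✗
  M2: none of the 3 fault types match ✗
  M3: stuck-at-0, inverted output ✓; others ✗
  M4: stuck-at-1, inverted output ✓; others ✗
  M5: stuck-at-1, inverted output ✓; others ✗
  M6: stuck-at-0, inverted output ✓; others ✗
  M7: stuck-at-0, inverted output ✓; others ✗
  M8: none of the 3 fault types match ✗
Consistent faults: {M3 stuck-at-0, M3 inverted output, M4 stuck-at-1, M4 inverted output, M5 stuck-at-1, M5 inverted output, M6 stuck-at-0, M6 inverted output, M7 stuck-at-0, M7 inverted output} — 10 in all.

10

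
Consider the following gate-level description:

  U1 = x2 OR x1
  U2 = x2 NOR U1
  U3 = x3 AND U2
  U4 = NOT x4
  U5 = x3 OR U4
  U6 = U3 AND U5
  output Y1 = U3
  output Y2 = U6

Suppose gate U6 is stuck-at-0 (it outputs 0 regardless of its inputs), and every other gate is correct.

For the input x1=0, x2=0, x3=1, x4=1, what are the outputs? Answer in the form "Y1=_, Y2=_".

Propagate with U6 forced: U1=0, U2=1, U3=1, U4=0, U5=1, U6=0 [stuck-at-0].
So the outputs are Y1=1, Y2=0. (Without the fault they would be Y1=1, Y2=1.)

Y1=1, Y2=0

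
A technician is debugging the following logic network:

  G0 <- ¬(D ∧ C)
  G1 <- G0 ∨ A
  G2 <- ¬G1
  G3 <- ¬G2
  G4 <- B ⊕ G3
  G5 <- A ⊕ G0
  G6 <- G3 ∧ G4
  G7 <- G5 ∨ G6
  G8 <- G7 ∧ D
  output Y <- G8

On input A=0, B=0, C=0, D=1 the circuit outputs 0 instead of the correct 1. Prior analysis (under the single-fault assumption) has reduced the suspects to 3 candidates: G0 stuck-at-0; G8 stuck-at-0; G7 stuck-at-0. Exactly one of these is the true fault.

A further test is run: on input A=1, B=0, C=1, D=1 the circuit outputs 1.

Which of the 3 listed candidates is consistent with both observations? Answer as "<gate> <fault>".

Evaluate each candidate on input A=1, B=0, C=1, D=1:
  G0 stuck-at-0: G0=0 [stuck-at-0], G1=1, G2=0, G3=1, G4=1, G5=1, G6=1, G7=1, G8=1 → 1 — matches
  G8 stuck-at-0: G0=0, G1=1, G2=0, G3=1, G4=1, G5=1, G6=1, G7=1, G8=0 [stuck-at-0] → 0 — eliminated
  G7 stuck-at-0: G0=0, G1=1, G2=0, G3=1, G4=1, G5=1, G6=1, G7=0 [stuck-at-0], G8=0 → 0 — eliminated
Only G0 stuck-at-0 reproduces the observed 1.

G0 stuck-at-0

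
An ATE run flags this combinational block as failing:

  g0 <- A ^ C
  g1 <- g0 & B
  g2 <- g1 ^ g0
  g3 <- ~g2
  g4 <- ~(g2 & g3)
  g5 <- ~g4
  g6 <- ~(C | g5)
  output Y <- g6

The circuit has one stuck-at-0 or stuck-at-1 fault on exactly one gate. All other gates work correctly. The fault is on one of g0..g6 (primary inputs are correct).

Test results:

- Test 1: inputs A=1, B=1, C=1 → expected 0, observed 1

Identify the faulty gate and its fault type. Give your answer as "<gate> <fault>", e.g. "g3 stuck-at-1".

g6 stuck-at-1

Fault-free values for test 1 (A=1, B=1, C=1): g0=0, g1=0, g2=0, g3=1, g4=1, g5=0, g6=0, giving Y=0. Observed 1.
Test 1: faults giving observed 1 are {g6 stuck-at-1}.
Only g6 stuck-at-1 is consistent with every test.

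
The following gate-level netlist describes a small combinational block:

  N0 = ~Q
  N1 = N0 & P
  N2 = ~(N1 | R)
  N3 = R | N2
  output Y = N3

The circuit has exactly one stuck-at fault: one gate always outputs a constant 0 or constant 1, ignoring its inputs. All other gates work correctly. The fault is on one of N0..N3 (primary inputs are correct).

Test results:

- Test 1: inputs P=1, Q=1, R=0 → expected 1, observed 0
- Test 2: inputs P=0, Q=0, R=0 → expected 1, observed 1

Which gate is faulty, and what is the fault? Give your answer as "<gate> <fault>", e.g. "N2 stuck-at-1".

Fault-free values for test 1 (P=1, Q=1, R=0): N0=0, N1=0, N2=1, N3=1, giving Y=1. Observed 0.
Test 1: faults giving observed 0 are {N0 stuck-at-1, N1 stuck-at-1, N2 stuck-at-0, N3 stuck-at-0}.
Test 2 (P=0, Q=0, R=0): fault-free N0=1, N1=0, N2=1, N3=1 → 1; observed 1. Eliminates N1 stuck-at-1, N2 stuck-at-0, N3 stuck-at-0.
Only N0 stuck-at-1 is consistent with every test.

N0 stuck-at-1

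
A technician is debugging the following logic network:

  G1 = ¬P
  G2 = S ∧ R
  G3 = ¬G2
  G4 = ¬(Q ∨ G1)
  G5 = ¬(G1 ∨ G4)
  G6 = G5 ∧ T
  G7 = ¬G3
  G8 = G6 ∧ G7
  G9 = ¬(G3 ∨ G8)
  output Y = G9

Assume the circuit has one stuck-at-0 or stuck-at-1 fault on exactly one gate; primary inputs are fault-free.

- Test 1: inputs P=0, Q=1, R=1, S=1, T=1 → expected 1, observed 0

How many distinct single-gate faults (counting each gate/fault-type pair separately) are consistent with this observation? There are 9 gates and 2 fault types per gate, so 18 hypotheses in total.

Fault-free: G1=1, G2=1, G3=0, G4=0, G5=0, G6=0, G7=1, G8=0, G9=1 → 1. Observed 0.
  G1: stuck-at-0 ✓; others ✗
  G2: stuck-at-0 ✓; others ✗
  G3: stuck-at-1 ✓; others ✗
  G4: none of the 2 fault types match ✗
  G5: stuck-at-1 ✓; others ✗
  G6: stuck-at-1 ✓; others ✗
  G7: none of the 2 fault types match ✗
  G8: stuck-at-1 ✓; others ✗
  G9: stuck-at-0 ✓; others ✗
Consistent faults: {G1 stuck-at-0, G2 stuck-at-0, G3 stuck-at-1, G5 stuck-at-1, G6 stuck-at-1, G8 stuck-at-1, G9 stuck-at-0} — 7 in all.

7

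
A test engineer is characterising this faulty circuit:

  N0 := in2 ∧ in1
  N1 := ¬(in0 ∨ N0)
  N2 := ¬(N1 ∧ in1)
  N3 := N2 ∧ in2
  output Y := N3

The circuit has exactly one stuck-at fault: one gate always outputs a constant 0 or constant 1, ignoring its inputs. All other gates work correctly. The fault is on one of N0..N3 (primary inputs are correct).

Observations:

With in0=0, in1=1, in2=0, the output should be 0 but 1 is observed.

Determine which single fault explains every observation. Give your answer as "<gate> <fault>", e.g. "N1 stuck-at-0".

Fault-free values for test 1 (in0=0, in1=1, in2=0): N0=0, N1=1, N2=0, N3=0, giving Y=0. Observed 1.
Test 1: faults giving observed 1 are {N3 stuck-at-1}.
Only N3 stuck-at-1 is consistent with every test.

N3 stuck-at-1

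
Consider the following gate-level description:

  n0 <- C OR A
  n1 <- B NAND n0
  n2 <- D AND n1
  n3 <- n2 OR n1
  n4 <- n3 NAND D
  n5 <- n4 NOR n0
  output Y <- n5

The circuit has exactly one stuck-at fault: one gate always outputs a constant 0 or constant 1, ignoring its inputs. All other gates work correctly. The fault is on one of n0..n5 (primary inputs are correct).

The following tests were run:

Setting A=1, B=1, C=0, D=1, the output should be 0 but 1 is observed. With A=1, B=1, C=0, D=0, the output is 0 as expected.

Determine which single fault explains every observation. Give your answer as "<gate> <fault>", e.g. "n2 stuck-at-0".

n0 stuck-at-0

Fault-free values for test 1 (A=1, B=1, C=0, D=1): n0=1, n1=0, n2=0, n3=0, n4=1, n5=0, giving Y=0. Observed 1.
Test 1: faults giving observed 1 are {n0 stuck-at-0, n5 stuck-at-1}.
Test 2 (A=1, B=1, C=0, D=0): fault-free n0=1, n1=0, n2=0, n3=0, n4=1, n5=0 → 0; observed 0. Eliminates n5 stuck-at-1.
Only n0 stuck-at-0 is consistent with every test.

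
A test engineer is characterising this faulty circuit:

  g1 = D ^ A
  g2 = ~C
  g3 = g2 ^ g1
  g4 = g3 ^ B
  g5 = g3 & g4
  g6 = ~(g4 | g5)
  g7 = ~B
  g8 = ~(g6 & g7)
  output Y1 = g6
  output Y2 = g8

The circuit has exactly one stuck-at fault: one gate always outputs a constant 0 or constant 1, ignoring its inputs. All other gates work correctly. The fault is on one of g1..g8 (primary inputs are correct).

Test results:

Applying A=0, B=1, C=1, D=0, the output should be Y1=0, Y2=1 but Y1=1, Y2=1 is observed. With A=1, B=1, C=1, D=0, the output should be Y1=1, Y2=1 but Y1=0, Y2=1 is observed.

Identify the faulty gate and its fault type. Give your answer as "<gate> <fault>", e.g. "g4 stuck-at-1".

Fault-free values for test 1 (A=0, B=1, C=1, D=0): g1=0, g2=0, g3=0, g4=1, g5=0, g6=0, g7=0, g8=1, giving Y1=0, Y2=1. Observed Y1=1, Y2=1.
Test 1: faults giving observed Y1=1, Y2=1 are {g1 stuck-at-1, g2 stuck-at-1, g3 stuck-at-1, g4 stuck-at-0, g6 stuck-at-1}.
Test 2 (A=1, B=1, C=1, D=0): fault-free g1=1, g2=0, g3=1, g4=0, g5=0, g6=1, g7=0, g8=1 → Y1=1, Y2=1; observed Y1=0, Y2=1. Eliminates g1 stuck-at-1, g3 stuck-at-1, g4 stuck-at-0, g6 stuck-at-1.
Only g2 stuck-at-1 is consistent with every test.

g2 stuck-at-1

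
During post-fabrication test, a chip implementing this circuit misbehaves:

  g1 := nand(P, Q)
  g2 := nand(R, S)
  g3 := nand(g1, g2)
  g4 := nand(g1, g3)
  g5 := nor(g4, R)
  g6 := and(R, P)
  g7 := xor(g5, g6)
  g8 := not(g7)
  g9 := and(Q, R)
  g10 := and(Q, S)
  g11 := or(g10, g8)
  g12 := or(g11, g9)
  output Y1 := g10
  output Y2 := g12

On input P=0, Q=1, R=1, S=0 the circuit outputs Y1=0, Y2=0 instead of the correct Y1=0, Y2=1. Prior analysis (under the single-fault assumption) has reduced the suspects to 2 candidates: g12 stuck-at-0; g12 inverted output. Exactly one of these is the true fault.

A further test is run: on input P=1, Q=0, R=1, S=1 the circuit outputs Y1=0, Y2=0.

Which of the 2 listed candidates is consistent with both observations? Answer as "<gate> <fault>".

Evaluate each candidate on input P=1, Q=0, R=1, S=1:
  g12 stuck-at-0: g1=1, g2=0, g3=1, g4=0, g5=0, g6=1, g7=1, g8=0, g9=0, g10=0, g11=0, g12=0 [stuck-at-0] → Y1=0, Y2=0 — matches
  g12 inverted output: g1=1, g2=0, g3=1, g4=0, g5=0, g6=1, g7=1, g8=0, g9=0, g10=0, g11=0, g12=1 [inverted output] → Y1=0, Y2=1 — eliminated
Only g12 stuck-at-0 reproduces the observed Y1=0, Y2=0.

g12 stuck-at-0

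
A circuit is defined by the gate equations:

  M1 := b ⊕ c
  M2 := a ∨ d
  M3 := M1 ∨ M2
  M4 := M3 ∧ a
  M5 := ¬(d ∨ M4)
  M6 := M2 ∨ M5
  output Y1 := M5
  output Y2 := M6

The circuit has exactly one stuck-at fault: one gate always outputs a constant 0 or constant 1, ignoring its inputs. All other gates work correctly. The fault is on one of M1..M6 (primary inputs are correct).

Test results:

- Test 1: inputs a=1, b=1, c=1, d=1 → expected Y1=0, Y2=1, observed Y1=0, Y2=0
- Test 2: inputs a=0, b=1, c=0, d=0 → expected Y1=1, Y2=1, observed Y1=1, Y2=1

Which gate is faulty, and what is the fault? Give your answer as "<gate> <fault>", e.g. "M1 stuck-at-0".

Fault-free values for test 1 (a=1, b=1, c=1, d=1): M1=0, M2=1, M3=1, M4=1, M5=0, M6=1, giving Y1=0, Y2=1. Observed Y1=0, Y2=0.
Test 1: faults giving observed Y1=0, Y2=0 are {M2 stuck-at-0, M6 stuck-at-0}.
Test 2 (a=0, b=1, c=0, d=0): fault-free M1=1, M2=0, M3=1, M4=0, M5=1, M6=1 → Y1=1, Y2=1; observed Y1=1, Y2=1. Eliminates M6 stuck-at-0.
Only M2 stuck-at-0 is consistent with every test.

M2 stuck-at-0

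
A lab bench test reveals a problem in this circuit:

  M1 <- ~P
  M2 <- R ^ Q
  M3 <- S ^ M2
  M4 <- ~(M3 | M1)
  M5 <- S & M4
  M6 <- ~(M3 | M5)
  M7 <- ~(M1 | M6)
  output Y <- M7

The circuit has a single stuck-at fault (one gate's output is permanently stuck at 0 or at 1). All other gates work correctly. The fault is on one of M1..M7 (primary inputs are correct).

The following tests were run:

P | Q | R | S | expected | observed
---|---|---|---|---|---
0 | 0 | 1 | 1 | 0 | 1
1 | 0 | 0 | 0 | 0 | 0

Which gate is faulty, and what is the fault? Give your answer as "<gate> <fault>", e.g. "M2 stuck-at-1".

Fault-free values for test 1 (P=0, Q=0, R=1, S=1): M1=1, M2=1, M3=0, M4=0, M5=0, M6=1, M7=0, giving Y=0. Observed 1.
Test 1: faults giving observed 1 are {M1 stuck-at-0, M7 stuck-at-1}.
Test 2 (P=1, Q=0, R=0, S=0): fault-free M1=0, M2=0, M3=0, M4=1, M5=0, M6=1, M7=0 → 0; observed 0. Eliminates M7 stuck-at-1.
Only M1 stuck-at-0 is consistent with every test.

M1 stuck-at-0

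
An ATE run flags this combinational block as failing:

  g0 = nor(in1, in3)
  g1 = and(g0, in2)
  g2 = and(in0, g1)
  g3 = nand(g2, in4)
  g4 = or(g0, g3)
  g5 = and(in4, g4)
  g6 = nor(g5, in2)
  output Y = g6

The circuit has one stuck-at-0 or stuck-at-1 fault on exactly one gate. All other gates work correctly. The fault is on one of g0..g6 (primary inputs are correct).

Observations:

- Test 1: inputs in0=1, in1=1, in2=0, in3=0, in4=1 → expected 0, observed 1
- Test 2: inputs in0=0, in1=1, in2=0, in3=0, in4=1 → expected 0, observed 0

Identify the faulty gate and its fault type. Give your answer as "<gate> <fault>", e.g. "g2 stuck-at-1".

g1 stuck-at-1

Fault-free values for test 1 (in0=1, in1=1, in2=0, in3=0, in4=1): g0=0, g1=0, g2=0, g3=1, g4=1, g5=1, g6=0, giving Y=0. Observed 1.
Test 1: faults giving observed 1 are {g1 stuck-at-1, g2 stuck-at-1, g3 stuck-at-0, g4 stuck-at-0, g5 stuck-at-0, g6 stuck-at-1}.
Test 2 (in0=0, in1=1, in2=0, in3=0, in4=1): fault-free g0=0, g1=0, g2=0, g3=1, g4=1, g5=1, g6=0 → 0; observed 0. Eliminates g2 stuck-at-1, g3 stuck-at-0, g4 stuck-at-0, g5 stuck-at-0, g6 stuck-at-1.
Only g1 stuck-at-1 is consistent with every test.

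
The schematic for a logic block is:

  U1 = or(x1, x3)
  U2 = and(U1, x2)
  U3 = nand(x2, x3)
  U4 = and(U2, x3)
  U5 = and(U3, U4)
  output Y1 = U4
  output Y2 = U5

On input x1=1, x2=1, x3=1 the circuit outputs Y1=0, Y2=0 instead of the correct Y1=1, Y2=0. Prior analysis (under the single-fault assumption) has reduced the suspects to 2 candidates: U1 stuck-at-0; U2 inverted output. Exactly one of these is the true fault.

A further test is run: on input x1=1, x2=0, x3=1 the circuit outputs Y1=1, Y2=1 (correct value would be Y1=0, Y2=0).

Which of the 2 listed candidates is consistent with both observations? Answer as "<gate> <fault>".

Evaluate each candidate on input x1=1, x2=0, x3=1:
  U1 stuck-at-0: U1=0 [stuck-at-0], U2=0, U3=1, U4=0, U5=0 → Y1=0, Y2=0 — eliminated
  U2 inverted output: U1=1, U2=1 [inverted output], U3=1, U4=1, U5=1 → Y1=1, Y2=1 — matches
Only U2 inverted output reproduces the observed Y1=1, Y2=1.

U2 inverted output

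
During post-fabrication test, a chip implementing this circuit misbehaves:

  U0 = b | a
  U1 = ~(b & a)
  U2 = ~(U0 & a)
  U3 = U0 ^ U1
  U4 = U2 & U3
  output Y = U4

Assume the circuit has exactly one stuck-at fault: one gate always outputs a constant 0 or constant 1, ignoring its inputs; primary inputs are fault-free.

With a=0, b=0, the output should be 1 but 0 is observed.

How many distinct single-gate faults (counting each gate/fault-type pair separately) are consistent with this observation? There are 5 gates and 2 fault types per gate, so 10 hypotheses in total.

5

Fault-free: U0=0, U1=1, U2=1, U3=1, U4=1 → 1. Observed 0.
  U0 stuck-at-0: output 1 ✗
  U0 stuck-at-1: output 0 ✓
  U1 stuck-at-0: output 0 ✓
  U1 stuck-at-1: output 1 ✗
  U2 stuck-at-0: output 0 ✓
  U2 stuck-at-1: output 1 ✗
  U3 stuck-at-0: output 0 ✓
  U3 stuck-at-1: output 1 ✗
  U4 stuck-at-0: output 0 ✓
  U4 stuck-at-1: output 1 ✗
Consistent faults: {U0 stuck-at-1, U1 stuck-at-0, U2 stuck-at-0, U3 stuck-at-0, U4 stuck-at-0} — 5 in all.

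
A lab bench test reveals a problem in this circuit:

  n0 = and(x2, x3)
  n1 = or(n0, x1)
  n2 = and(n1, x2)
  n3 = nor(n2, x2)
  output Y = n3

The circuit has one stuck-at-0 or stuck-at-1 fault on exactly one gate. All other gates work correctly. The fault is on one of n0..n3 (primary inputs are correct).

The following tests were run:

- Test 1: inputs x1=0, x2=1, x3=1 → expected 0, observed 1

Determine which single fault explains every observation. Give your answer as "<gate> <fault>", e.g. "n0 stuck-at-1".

Fault-free values for test 1 (x1=0, x2=1, x3=1): n0=1, n1=1, n2=1, n3=0, giving Y=0. Observed 1.
Test 1: faults giving observed 1 are {n3 stuck-at-1}.
Only n3 stuck-at-1 is consistent with every test.

n3 stuck-at-1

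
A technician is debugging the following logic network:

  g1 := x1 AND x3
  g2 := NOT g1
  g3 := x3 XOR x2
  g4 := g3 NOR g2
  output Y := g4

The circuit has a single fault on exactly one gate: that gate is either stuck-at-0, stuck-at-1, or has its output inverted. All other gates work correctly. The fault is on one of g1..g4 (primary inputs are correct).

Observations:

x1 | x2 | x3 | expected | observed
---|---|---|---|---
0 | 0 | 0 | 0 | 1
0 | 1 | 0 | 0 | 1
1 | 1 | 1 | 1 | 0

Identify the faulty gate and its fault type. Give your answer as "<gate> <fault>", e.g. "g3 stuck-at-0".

g4 inverted output

Fault-free values for test 1 (x1=0, x2=0, x3=0): g1=0, g2=1, g3=0, g4=0, giving Y=0. Observed 1.
Test 1: faults giving observed 1 are {g1 stuck-at-1, g1 inverted output, g2 stuck-at-0, g2 inverted output, g4 stuck-at-1, g4 inverted output}.
Test 2 (x1=0, x2=1, x3=0): fault-free g1=0, g2=1, g3=1, g4=0 → 0; observed 1. Eliminates g1 stuck-at-1, g1 inverted output, g2 stuck-at-0, g2 inverted output.
Test 3 (x1=1, x2=1, x3=1): fault-free g1=1, g2=0, g3=0, g4=1 → 1; observed 0. Eliminates g4 stuck-at-1.
Only g4 inverted output is consistent with every test.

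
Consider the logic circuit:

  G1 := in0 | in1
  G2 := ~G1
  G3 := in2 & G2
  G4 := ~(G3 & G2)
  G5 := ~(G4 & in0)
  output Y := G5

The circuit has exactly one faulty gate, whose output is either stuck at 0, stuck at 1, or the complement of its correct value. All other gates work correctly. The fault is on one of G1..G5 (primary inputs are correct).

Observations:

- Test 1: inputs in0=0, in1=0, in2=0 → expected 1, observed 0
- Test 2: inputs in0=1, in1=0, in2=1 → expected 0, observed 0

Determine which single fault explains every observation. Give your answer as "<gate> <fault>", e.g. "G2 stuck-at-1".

G5 stuck-at-0

Fault-free values for test 1 (in0=0, in1=0, in2=0): G1=0, G2=1, G3=0, G4=1, G5=1, giving Y=1. Observed 0.
Test 1: faults giving observed 0 are {G5 stuck-at-0, G5 inverted output}.
Test 2 (in0=1, in1=0, in2=1): fault-free G1=1, G2=0, G3=0, G4=1, G5=0 → 0; observed 0. Eliminates G5 inverted output.
Only G5 stuck-at-0 is consistent with every test.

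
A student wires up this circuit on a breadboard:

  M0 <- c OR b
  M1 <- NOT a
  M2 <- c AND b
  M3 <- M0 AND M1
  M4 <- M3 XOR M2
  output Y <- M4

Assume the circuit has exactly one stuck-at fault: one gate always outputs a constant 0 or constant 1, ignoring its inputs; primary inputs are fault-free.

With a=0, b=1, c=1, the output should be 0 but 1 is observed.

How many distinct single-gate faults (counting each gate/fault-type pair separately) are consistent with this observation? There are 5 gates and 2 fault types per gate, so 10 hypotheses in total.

5

Fault-free: M0=1, M1=1, M2=1, M3=1, M4=0 → 0. Observed 1.
  M0 stuck-at-0: output 1 ✓
  M0 stuck-at-1: output 0 ✗
  M1 stuck-at-0: output 1 ✓
  M1 stuck-at-1: output 0 ✗
  M2 stuck-at-0: output 1 ✓
  M2 stuck-at-1: output 0 ✗
  M3 stuck-at-0: output 1 ✓
  M3 stuck-at-1: output 0 ✗
  M4 stuck-at-0: output 0 ✗
  M4 stuck-at-1: output 1 ✓
Consistent faults: {M0 stuck-at-0, M1 stuck-at-0, M2 stuck-at-0, M3 stuck-at-0, M4 stuck-at-1} — 5 in all.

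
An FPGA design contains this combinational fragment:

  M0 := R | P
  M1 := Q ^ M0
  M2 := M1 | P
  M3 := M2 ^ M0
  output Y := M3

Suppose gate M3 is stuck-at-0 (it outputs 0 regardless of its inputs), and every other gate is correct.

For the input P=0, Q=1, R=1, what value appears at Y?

Propagate with M3 forced: M0=1, M1=0, M2=0, M3=0 [stuck-at-0].
So Y = 0. (Without the fault it would be 1.)

0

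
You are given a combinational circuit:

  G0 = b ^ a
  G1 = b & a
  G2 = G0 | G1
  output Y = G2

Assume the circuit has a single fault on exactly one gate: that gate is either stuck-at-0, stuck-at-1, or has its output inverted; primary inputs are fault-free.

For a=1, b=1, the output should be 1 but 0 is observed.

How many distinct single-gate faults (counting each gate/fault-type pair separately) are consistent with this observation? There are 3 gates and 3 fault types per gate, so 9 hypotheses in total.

Fault-free: G0=0, G1=1, G2=1 → 1. Observed 0.
  G0 stuck-at-0: output 1 ✗
  G0 stuck-at-1: output 1 ✗
  G0 inverted output: output 1 ✗
  G1 stuck-at-0: output 0 ✓
  G1 stuck-at-1: output 1 ✗
  G1 inverted output: output 0 ✓
  G2 stuck-at-0: output 0 ✓
  G2 stuck-at-1: output 1 ✗
  G2 inverted output: output 0 ✓
Consistent faults: {G1 stuck-at-0, G1 inverted output, G2 stuck-at-0, G2 inverted output} — 4 in all.

4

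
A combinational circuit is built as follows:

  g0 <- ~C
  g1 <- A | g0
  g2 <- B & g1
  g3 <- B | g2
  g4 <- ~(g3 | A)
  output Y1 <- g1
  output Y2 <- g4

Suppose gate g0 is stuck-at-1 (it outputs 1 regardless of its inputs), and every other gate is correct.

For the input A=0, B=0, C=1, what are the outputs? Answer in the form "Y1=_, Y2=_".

Propagate with g0 forced: g0=1 [stuck-at-1], g1=1, g2=0, g3=0, g4=1.
So the outputs are Y1=1, Y2=1. (Without the fault they would be Y1=0, Y2=1.)

Y1=1, Y2=1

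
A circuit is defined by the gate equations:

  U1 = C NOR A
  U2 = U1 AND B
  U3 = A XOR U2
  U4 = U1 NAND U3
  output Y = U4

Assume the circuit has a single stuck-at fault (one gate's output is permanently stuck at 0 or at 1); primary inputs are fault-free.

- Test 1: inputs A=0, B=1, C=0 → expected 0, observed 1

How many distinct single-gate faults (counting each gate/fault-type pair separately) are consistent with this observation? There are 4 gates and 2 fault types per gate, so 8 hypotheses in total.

4

Fault-free: U1=1, U2=1, U3=1, U4=0 → 0. Observed 1.
  U1 stuck-at-0: output 1 ✓
  U1 stuck-at-1: output 0 ✗
  U2 stuck-at-0: output 1 ✓
  U2 stuck-at-1: output 0 ✗
  U3 stuck-at-0: output 1 ✓
  U3 stuck-at-1: output 0 ✗
  U4 stuck-at-0: output 0 ✗
  U4 stuck-at-1: output 1 ✓
Consistent faults: {U1 stuck-at-0, U2 stuck-at-0, U3 stuck-at-0, U4 stuck-at-1} — 4 in all.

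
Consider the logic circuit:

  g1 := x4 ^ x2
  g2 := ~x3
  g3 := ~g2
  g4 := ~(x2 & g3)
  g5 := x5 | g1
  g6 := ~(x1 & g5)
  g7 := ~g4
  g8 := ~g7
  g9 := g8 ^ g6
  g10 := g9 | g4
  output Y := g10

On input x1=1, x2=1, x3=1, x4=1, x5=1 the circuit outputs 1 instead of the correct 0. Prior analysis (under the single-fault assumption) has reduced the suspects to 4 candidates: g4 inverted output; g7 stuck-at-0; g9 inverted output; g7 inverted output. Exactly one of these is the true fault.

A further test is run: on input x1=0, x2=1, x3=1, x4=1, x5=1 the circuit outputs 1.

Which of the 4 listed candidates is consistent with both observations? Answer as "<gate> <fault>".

Evaluate each candidate on input x1=0, x2=1, x3=1, x4=1, x5=1:
  g4 inverted output: g1=0, g2=0, g3=1, g4=1 [inverted output], g5=1, g6=1, g7=0, g8=1, g9=0, g10=1 → 1 — matches
  g7 stuck-at-0: g1=0, g2=0, g3=1, g4=0, g5=1, g6=1, g7=0 [stuck-at-0], g8=1, g9=0, g10=0 → 0 — eliminated
  g9 inverted output: g1=0, g2=0, g3=1, g4=0, g5=1, g6=1, g7=1, g8=0, g9=0 [inverted output], g10=0 → 0 — eliminated
  g7 inverted output: g1=0, g2=0, g3=1, g4=0, g5=1, g6=1, g7=0 [inverted output], g8=1, g9=0, g10=0 → 0 — eliminated
Only g4 inverted output reproduces the observed 1.

g4 inverted output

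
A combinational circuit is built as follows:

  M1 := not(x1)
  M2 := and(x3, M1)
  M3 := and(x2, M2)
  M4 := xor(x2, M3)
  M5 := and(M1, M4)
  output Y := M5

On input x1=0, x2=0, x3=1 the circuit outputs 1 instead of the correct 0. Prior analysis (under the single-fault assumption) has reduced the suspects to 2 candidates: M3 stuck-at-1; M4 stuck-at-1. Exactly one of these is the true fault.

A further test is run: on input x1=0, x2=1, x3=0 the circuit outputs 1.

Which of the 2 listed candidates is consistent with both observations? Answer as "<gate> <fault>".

M4 stuck-at-1

Evaluate each candidate on input x1=0, x2=1, x3=0:
  M3 stuck-at-1: M1=1, M2=0, M3=1 [stuck-at-1], M4=0, M5=0 → 0 — eliminated
  M4 stuck-at-1: M1=1, M2=0, M3=0, M4=1 [stuck-at-1], M5=1 → 1 — matches
Only M4 stuck-at-1 reproduces the observed 1.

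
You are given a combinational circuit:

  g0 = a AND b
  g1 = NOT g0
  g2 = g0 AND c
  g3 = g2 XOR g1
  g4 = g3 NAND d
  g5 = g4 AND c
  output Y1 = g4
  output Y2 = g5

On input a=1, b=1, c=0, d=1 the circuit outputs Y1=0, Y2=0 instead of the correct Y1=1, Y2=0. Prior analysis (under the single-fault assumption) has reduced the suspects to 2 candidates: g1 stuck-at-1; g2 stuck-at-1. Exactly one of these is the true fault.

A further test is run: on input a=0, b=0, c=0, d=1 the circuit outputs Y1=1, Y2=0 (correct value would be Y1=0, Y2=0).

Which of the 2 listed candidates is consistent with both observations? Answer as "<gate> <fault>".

Evaluate each candidate on input a=0, b=0, c=0, d=1:
  g1 stuck-at-1: g0=0, g1=1 [stuck-at-1], g2=0, g3=1, g4=0, g5=0 → Y1=0, Y2=0 — eliminated
  g2 stuck-at-1: g0=0, g1=1, g2=1 [stuck-at-1], g3=0, g4=1, g5=0 → Y1=1, Y2=0 — matches
Only g2 stuck-at-1 reproduces the observed Y1=1, Y2=0.

g2 stuck-at-1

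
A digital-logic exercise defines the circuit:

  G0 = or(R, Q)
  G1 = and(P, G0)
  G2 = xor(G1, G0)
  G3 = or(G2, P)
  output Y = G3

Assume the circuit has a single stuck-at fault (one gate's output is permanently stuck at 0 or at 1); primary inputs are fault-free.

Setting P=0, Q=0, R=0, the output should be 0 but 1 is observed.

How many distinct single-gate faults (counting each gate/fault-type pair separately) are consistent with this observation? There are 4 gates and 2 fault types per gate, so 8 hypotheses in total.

4

Fault-free: G0=0, G1=0, G2=0, G3=0 → 0. Observed 1.
  G0 stuck-at-0: output 0 ✗
  G0 stuck-at-1: output 1 ✓
  G1 stuck-at-0: output 0 ✗
  G1 stuck-at-1: output 1 ✓
  G2 stuck-at-0: output 0 ✗
  G2 stuck-at-1: output 1 ✓
  G3 stuck-at-0: output 0 ✗
  G3 stuck-at-1: output 1 ✓
Consistent faults: {G0 stuck-at-1, G1 stuck-at-1, G2 stuck-at-1, G3 stuck-at-1} — 4 in all.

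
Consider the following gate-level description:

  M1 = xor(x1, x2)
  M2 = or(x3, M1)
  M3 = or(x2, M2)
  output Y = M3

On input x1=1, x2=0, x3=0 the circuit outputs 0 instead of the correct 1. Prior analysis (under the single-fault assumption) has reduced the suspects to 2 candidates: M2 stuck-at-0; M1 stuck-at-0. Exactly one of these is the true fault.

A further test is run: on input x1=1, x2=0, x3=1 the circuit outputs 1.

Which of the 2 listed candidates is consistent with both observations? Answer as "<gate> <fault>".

Evaluate each candidate on input x1=1, x2=0, x3=1:
  M2 stuck-at-0: M1=1, M2=0 [stuck-at-0], M3=0 → 0 — eliminated
  M1 stuck-at-0: M1=0 [stuck-at-0], M2=1, M3=1 → 1 — matches
Only M1 stuck-at-0 reproduces the observed 1.

M1 stuck-at-0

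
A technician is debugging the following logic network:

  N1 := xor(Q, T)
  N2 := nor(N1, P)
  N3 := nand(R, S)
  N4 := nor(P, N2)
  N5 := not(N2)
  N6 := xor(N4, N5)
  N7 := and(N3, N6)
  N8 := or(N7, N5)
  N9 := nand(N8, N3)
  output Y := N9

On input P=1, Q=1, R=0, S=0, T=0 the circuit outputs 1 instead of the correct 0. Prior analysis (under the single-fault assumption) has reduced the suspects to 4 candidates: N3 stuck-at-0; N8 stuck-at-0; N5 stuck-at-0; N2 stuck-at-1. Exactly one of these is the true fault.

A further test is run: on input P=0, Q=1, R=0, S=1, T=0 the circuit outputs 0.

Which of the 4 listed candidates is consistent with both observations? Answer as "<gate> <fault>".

Evaluate each candidate on input P=0, Q=1, R=0, S=1, T=0:
  N3 stuck-at-0: N1=1, N2=0, N3=0 [stuck-at-0], N4=1, N5=1, N6=0, N7=0, N8=1, N9=1 → 1 — eliminated
  N8 stuck-at-0: N1=1, N2=0, N3=1, N4=1, N5=1, N6=0, N7=0, N8=0 [stuck-at-0], N9=1 → 1 — eliminated
  N5 stuck-at-0: N1=1, N2=0, N3=1, N4=1, N5=0 [stuck-at-0], N6=1, N7=1, N8=1, N9=0 → 0 — matches
  N2 stuck-at-1: N1=1, N2=1 [stuck-at-1], N3=1, N4=0, N5=0, N6=0, N7=0, N8=0, N9=1 → 1 — eliminated
Only N5 stuck-at-0 reproduces the observed 0.

N5 stuck-at-0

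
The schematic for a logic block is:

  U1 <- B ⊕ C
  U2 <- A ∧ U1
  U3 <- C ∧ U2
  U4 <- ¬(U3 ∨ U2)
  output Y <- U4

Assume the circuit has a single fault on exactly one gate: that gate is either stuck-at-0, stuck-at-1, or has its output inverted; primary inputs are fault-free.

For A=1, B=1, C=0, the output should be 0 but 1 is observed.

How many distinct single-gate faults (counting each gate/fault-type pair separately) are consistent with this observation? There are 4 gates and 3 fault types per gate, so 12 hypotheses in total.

Fault-free: U1=1, U2=1, U3=0, U4=0 → 0. Observed 1.
  U1 stuck-at-0: output 1 ✓
  U1 stuck-at-1: output 0 ✗
  U1 inverted output: output 1 ✓
  U2 stuck-at-0: output 1 ✓
  U2 stuck-at-1: output 0 ✗
  U2 inverted output: output 1 ✓
  U3 stuck-at-0: output 0 ✗
  U3 stuck-at-1: output 0 ✗
  U3 inverted output: output 0 ✗
  U4 stuck-at-0: output 0 ✗
  U4 stuck-at-1: output 1 ✓
  U4 inverted output: output 1 ✓
Consistent faults: {U1 stuck-at-0, U1 inverted output, U2 stuck-at-0, U2 inverted output, U4 stuck-at-1, U4 inverted output} — 6 in all.

6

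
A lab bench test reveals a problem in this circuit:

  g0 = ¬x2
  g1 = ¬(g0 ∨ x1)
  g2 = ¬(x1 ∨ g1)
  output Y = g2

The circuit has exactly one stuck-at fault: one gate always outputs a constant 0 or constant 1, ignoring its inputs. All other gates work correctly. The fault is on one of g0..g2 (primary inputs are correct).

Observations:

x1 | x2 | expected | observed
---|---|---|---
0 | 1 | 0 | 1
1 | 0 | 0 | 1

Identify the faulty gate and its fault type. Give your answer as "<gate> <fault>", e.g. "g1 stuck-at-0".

g2 stuck-at-1

Fault-free values for test 1 (x1=0, x2=1): g0=0, g1=1, g2=0, giving Y=0. Observed 1.
Test 1: faults giving observed 1 are {g0 stuck-at-1, g1 stuck-at-0, g2 stuck-at-1}.
Test 2 (x1=1, x2=0): fault-free g0=1, g1=0, g2=0 → 0; observed 1. Eliminates g0 stuck-at-1, g1 stuck-at-0.
Only g2 stuck-at-1 is consistent with every test.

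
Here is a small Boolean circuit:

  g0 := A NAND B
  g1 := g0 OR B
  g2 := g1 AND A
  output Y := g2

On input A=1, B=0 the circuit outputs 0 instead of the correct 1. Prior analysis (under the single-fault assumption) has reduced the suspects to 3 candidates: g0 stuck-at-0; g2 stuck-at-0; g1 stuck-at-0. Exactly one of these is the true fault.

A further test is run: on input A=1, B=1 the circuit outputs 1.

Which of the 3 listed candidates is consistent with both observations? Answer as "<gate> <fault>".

g0 stuck-at-0

Evaluate each candidate on input A=1, B=1:
  g0 stuck-at-0: g0=0 [stuck-at-0], g1=1, g2=1 → 1 — matches
  g2 stuck-at-0: g0=0, g1=1, g2=0 [stuck-at-0] → 0 — eliminated
  g1 stuck-at-0: g0=0, g1=0 [stuck-at-0], g2=0 → 0 — eliminated
Only g0 stuck-at-0 reproduces the observed 1.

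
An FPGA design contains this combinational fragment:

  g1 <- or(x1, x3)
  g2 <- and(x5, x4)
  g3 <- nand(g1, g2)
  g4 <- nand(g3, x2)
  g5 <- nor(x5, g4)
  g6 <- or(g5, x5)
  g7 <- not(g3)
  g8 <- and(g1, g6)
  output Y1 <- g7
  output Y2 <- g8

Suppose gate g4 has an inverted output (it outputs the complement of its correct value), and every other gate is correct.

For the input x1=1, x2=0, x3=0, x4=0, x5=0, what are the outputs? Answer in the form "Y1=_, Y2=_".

Propagate with g4 forced: g1=1, g2=0, g3=1, g4=0 [inverted output], g5=1, g6=1, g7=0, g8=1.
So the outputs are Y1=0, Y2=1. (Without the fault they would be Y1=0, Y2=0.)

Y1=0, Y2=1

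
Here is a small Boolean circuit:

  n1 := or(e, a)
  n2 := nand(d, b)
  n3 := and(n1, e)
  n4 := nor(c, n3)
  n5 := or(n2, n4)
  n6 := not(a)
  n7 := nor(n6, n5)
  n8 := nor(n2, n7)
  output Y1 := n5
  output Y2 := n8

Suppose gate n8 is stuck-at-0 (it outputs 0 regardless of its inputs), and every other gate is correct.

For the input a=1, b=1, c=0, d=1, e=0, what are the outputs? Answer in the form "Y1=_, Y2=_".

Propagate with n8 forced: n1=1, n2=0, n3=0, n4=1, n5=1, n6=0, n7=0, n8=0 [stuck-at-0].
So the outputs are Y1=1, Y2=0. (Without the fault they would be Y1=1, Y2=1.)

Y1=1, Y2=0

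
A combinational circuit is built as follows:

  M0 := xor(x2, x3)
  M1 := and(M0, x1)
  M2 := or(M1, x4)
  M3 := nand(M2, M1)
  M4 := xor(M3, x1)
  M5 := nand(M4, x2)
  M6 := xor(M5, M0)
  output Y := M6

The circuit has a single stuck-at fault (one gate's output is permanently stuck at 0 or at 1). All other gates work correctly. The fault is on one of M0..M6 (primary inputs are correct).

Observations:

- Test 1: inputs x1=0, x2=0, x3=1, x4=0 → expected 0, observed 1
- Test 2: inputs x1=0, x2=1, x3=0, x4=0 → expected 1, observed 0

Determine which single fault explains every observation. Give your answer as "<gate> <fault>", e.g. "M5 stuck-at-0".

Fault-free values for test 1 (x1=0, x2=0, x3=1, x4=0): M0=1, M1=0, M2=0, M3=1, M4=1, M5=1, M6=0, giving Y=0. Observed 1.
Test 1: faults giving observed 1 are {M0 stuck-at-0, M5 stuck-at-0, M6 stuck-at-1}.
Test 2 (x1=0, x2=1, x3=0, x4=0): fault-free M0=1, M1=0, M2=0, M3=1, M4=1, M5=0, M6=1 → 1; observed 0. Eliminates M5 stuck-at-0, M6 stuck-at-1.
Only M0 stuck-at-0 is consistent with every test.

M0 stuck-at-0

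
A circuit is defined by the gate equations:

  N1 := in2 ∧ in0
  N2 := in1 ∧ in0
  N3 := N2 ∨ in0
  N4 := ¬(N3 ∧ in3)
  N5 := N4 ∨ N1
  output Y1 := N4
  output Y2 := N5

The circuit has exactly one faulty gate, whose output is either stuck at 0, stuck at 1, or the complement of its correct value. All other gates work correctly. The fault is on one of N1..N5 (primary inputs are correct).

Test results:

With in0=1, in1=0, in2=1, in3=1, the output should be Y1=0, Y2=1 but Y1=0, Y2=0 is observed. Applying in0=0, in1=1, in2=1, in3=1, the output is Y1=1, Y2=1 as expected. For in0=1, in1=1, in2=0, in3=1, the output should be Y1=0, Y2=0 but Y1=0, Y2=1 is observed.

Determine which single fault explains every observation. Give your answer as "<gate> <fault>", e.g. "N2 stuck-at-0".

N1 inverted output

Fault-free values for test 1 (in0=1, in1=0, in2=1, in3=1): N1=1, N2=0, N3=1, N4=0, N5=1, giving Y1=0, Y2=1. Observed Y1=0, Y2=0.
Test 1: faults giving observed Y1=0, Y2=0 are {N1 stuck-at-0, N1 inverted output, N5 stuck-at-0, N5 inverted output}.
Test 2 (in0=0, in1=1, in2=1, in3=1): fault-free N1=0, N2=0, N3=0, N4=1, N5=1 → Y1=1, Y2=1; observed Y1=1, Y2=1. Eliminates N5 stuck-at-0, N5 inverted output.
Test 3 (in0=1, in1=1, in2=0, in3=1): fault-free N1=0, N2=1, N3=1, N4=0, N5=0 → Y1=0, Y2=0; observed Y1=0, Y2=1. Eliminates N1 stuck-at-0.
Only N1 inverted output is consistent with every test.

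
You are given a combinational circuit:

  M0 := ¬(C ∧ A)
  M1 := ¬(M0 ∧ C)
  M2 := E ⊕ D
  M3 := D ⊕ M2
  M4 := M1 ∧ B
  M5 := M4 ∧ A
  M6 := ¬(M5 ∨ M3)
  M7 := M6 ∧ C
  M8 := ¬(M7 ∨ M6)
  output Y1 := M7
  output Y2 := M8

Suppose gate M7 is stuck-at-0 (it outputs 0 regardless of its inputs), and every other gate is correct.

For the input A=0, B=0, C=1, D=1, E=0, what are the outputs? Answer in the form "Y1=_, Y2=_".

Propagate with M7 forced: M0=1, M1=0, M2=1, M3=0, M4=0, M5=0, M6=1, M7=0 [stuck-at-0], M8=0.
So the outputs are Y1=0, Y2=0. (Without the fault they would be Y1=1, Y2=0.)

Y1=0, Y2=0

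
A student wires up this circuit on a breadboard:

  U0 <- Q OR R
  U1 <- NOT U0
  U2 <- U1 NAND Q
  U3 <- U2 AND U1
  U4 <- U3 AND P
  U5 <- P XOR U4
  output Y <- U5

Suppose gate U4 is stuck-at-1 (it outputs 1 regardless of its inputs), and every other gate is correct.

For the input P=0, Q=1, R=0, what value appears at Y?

1

Propagate with U4 forced: U0=1, U1=0, U2=1, U3=0, U4=1 [stuck-at-1], U5=1.
So Y = 1. (Without the fault it would be 0.)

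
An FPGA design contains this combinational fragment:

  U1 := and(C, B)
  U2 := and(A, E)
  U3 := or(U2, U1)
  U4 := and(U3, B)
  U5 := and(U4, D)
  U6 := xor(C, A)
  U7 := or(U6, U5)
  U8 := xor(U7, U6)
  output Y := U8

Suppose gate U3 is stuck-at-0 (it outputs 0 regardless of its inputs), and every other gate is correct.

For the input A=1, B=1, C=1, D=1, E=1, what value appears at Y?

Propagate with U3 forced: U1=1, U2=1, U3=0 [stuck-at-0], U4=0, U5=0, U6=0, U7=0, U8=0.
So Y = 0. (Without the fault it would be 1.)

0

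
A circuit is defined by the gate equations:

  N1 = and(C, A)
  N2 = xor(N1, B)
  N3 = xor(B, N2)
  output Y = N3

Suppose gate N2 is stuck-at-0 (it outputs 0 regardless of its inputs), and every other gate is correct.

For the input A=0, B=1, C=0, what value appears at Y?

Propagate with N2 forced: N1=0, N2=0 [stuck-at-0], N3=1.
So Y = 1. (Without the fault it would be 0.)

1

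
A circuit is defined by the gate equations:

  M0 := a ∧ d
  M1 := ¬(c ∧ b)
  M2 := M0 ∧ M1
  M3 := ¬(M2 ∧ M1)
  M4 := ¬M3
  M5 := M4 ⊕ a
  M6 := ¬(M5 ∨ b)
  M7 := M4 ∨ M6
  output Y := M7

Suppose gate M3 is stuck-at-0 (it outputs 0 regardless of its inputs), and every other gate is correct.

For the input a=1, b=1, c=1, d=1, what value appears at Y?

1

Propagate with M3 forced: M0=1, M1=0, M2=0, M3=0 [stuck-at-0], M4=1, M5=0, M6=0, M7=1.
So Y = 1. (Without the fault it would be 0.)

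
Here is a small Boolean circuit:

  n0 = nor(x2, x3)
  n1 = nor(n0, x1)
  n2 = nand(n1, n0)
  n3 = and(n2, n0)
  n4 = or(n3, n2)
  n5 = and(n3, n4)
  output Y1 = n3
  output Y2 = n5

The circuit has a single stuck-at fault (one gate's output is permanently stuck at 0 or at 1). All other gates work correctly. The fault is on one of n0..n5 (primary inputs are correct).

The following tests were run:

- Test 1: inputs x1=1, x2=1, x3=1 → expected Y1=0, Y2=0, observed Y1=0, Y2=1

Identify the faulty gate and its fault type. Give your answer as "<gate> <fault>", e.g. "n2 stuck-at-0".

Fault-free values for test 1 (x1=1, x2=1, x3=1): n0=0, n1=0, n2=1, n3=0, n4=1, n5=0, giving Y1=0, Y2=0. Observed Y1=0, Y2=1.
Test 1: faults giving observed Y1=0, Y2=1 are {n5 stuck-at-1}.
Only n5 stuck-at-1 is consistent with every test.

n5 stuck-at-1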